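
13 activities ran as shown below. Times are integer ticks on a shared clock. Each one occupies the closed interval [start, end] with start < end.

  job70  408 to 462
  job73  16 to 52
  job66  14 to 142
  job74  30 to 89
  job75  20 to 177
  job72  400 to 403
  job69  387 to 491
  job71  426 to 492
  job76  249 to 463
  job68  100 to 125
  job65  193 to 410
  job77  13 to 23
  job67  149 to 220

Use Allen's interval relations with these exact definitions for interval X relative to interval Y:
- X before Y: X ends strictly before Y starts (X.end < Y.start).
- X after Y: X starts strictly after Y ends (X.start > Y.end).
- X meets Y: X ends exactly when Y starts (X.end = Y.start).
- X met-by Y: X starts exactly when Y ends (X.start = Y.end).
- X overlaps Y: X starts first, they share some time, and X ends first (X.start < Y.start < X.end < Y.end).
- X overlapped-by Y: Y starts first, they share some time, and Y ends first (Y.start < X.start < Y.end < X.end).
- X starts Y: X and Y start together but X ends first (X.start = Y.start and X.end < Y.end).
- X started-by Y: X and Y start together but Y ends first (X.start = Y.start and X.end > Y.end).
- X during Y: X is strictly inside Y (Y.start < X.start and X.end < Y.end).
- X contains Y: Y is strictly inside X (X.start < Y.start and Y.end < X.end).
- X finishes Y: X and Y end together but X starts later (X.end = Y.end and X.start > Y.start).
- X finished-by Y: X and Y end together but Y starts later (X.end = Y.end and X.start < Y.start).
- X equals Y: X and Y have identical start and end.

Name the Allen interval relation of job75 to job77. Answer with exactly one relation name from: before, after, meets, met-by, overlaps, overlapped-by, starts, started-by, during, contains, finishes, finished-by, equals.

overlapped-by

job75 = [20, 177]; job77 = [13, 23].
Compare endpoints: job75.start > job77.start, job75.start < job77.end, job75.end > job77.start, job75.end > job77.end.
That pattern is 'overlapped-by'.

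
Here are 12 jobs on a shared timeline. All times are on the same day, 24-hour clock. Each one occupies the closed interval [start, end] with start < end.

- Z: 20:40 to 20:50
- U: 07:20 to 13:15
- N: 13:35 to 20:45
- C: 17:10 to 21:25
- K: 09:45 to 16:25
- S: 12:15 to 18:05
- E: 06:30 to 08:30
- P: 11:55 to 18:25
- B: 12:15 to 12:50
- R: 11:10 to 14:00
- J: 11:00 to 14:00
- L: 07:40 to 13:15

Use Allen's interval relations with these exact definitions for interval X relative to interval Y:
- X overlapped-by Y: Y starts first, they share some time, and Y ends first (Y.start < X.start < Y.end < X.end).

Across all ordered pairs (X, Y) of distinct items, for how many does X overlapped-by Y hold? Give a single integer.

Checking all 132 ordered pairs for relation 'overlapped-by'; matching pairs in alphabetical order:
(C, N): C overlapped-by N ✓
(C, P): C overlapped-by P ✓
(C, S): C overlapped-by S ✓
(J, L): J overlapped-by L ✓
(J, U): J overlapped-by U ✓
(K, L): K overlapped-by L ✓
(K, U): K overlapped-by U ✓
(L, E): L overlapped-by E ✓
(N, J): N overlapped-by J ✓
(N, K): N overlapped-by K ✓
(N, P): N overlapped-by P ✓
(N, R): N overlapped-by R ✓
(N, S): N overlapped-by S ✓
(P, J): P overlapped-by J ✓
(P, K): P overlapped-by K ✓
(P, L): P overlapped-by L ✓
(P, R): P overlapped-by R ✓
(P, U): P overlapped-by U ✓
(R, L): R overlapped-by L ✓
(R, U): R overlapped-by U ✓
(S, J): S overlapped-by J ✓
(S, K): S overlapped-by K ✓
(S, L): S overlapped-by L ✓
(S, R): S overlapped-by R ✓
... plus 3 further pairs not listed.
Count: 27.

27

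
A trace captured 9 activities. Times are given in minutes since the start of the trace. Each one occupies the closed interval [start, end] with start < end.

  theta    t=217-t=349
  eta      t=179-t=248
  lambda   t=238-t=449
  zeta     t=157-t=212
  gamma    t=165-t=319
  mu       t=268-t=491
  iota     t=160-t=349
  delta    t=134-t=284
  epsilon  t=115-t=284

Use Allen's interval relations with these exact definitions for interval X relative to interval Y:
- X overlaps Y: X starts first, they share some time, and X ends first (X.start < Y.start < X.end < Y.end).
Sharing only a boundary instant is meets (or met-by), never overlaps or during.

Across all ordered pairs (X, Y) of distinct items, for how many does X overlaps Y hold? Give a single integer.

Checking all 72 ordered pairs for relation 'overlaps'; matching pairs in alphabetical order:
(delta, gamma): delta overlaps gamma ✓
(delta, iota): delta overlaps iota ✓
(delta, lambda): delta overlaps lambda ✓
(delta, mu): delta overlaps mu ✓
(delta, theta): delta overlaps theta ✓
(epsilon, gamma): epsilon overlaps gamma ✓
(epsilon, iota): epsilon overlaps iota ✓
(epsilon, lambda): epsilon overlaps lambda ✓
(epsilon, mu): epsilon overlaps mu ✓
(epsilon, theta): epsilon overlaps theta ✓
(eta, lambda): eta overlaps lambda ✓
(eta, theta): eta overlaps theta ✓
(gamma, lambda): gamma overlaps lambda ✓
(gamma, mu): gamma overlaps mu ✓
(gamma, theta): gamma overlaps theta ✓
(iota, lambda): iota overlaps lambda ✓
(iota, mu): iota overlaps mu ✓
(lambda, mu): lambda overlaps mu ✓
(theta, lambda): theta overlaps lambda ✓
(theta, mu): theta overlaps mu ✓
(zeta, eta): zeta overlaps eta ✓
(zeta, gamma): zeta overlaps gamma ✓
(zeta, iota): zeta overlaps iota ✓
Count: 23.

23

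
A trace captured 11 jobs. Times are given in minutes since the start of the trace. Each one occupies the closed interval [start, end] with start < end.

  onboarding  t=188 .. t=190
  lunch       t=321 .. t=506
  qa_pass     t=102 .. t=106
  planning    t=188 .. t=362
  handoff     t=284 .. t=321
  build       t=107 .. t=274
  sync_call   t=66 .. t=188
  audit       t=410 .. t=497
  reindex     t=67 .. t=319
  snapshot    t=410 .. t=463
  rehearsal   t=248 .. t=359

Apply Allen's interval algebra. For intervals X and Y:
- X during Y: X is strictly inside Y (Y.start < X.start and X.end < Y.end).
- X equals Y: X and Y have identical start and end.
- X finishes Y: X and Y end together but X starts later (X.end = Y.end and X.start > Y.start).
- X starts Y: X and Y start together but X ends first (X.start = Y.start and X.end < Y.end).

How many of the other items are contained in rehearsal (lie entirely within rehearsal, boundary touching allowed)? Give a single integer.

Target rehearsal = [t=248, t=359].
audit [t=410, t=497] → after → no.
build [t=107, t=274] → overlaps → no.
handoff [t=284, t=321] → during → counts.
lunch [t=321, t=506] → overlapped-by → no.
onboarding [t=188, t=190] → before → no.
planning [t=188, t=362] → contains → no.
qa_pass [t=102, t=106] → before → no.
reindex [t=67, t=319] → overlaps → no.
snapshot [t=410, t=463] → after → no.
sync_call [t=66, t=188] → before → no.
Total: 1.

1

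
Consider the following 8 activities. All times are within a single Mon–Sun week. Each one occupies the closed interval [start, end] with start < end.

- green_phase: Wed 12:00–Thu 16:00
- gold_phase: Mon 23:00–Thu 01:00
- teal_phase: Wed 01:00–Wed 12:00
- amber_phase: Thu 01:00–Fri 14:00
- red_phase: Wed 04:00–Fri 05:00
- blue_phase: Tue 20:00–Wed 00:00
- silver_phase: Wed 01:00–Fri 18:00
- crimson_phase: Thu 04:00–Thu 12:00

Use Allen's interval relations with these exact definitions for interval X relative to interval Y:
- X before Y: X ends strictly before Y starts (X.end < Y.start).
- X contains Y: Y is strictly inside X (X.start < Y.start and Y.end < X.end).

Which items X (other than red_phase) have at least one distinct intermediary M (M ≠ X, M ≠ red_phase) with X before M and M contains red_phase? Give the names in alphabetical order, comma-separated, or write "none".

Target red_phase = [Wed 04:00, Fri 05:00].
Intermediaries M with M contains red_phase: silver_phase.
Via silver_phase — items with X before silver_phase: blue_phase.
Union: blue_phase.

blue_phase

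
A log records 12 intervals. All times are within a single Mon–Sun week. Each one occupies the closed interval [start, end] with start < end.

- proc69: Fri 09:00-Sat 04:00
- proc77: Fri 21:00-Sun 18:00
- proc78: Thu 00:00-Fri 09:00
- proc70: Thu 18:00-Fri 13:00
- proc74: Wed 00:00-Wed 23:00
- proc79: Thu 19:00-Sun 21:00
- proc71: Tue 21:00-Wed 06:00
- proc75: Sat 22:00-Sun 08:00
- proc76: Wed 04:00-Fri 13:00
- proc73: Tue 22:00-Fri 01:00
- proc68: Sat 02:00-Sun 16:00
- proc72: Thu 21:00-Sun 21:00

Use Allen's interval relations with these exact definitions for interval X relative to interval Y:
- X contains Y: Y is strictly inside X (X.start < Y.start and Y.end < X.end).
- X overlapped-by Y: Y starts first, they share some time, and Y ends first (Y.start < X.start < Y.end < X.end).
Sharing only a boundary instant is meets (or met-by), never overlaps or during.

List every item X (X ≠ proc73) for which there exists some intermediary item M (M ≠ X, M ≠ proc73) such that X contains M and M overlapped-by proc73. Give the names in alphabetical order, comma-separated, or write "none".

proc76

Target proc73 = [Tue 22:00, Fri 01:00].
Intermediaries M with M overlapped-by proc73: proc70, proc72, proc76, proc78, proc79.
Via proc70 — items with X contains proc70: none.
Via proc72 — items with X contains proc72: none.
Via proc76 — items with X contains proc76: none.
Via proc78 — items with X contains proc78: proc76.
Via proc79 — items with X contains proc79: none.
Union: proc76.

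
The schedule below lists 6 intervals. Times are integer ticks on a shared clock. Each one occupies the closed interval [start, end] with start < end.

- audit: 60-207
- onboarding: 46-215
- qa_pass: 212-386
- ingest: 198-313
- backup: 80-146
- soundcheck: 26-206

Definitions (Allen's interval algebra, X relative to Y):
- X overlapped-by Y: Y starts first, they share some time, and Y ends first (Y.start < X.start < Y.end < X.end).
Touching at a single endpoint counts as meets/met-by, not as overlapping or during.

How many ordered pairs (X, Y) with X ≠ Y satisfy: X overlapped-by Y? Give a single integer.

7

Checking all 30 ordered pairs for relation 'overlapped-by'; matching pairs in alphabetical order:
(audit, soundcheck): audit overlapped-by soundcheck ✓
(ingest, audit): ingest overlapped-by audit ✓
(ingest, onboarding): ingest overlapped-by onboarding ✓
(ingest, soundcheck): ingest overlapped-by soundcheck ✓
(onboarding, soundcheck): onboarding overlapped-by soundcheck ✓
(qa_pass, ingest): qa_pass overlapped-by ingest ✓
(qa_pass, onboarding): qa_pass overlapped-by onboarding ✓
Count: 7.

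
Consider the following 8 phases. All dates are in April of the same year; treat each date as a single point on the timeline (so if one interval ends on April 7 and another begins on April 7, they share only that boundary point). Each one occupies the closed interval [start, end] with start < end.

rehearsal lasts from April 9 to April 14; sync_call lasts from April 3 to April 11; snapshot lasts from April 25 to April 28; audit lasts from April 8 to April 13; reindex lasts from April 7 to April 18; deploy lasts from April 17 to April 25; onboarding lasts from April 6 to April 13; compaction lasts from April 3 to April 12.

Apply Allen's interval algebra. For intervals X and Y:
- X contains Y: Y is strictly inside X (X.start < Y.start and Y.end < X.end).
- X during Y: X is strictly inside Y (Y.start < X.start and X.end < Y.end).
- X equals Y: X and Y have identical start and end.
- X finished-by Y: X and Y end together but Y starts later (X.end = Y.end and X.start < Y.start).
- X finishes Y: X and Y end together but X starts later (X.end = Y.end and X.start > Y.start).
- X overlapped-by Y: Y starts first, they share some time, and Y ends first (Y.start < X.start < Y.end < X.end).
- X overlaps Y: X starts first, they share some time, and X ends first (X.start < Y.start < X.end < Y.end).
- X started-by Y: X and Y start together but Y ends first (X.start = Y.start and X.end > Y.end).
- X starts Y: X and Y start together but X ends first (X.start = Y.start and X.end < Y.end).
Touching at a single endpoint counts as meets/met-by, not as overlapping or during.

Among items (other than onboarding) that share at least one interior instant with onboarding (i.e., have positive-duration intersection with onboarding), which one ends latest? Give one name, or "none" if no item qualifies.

Target onboarding = [April 6, April 13].
audit [April 8, April 13] → finishes → candidate.
compaction [April 3, April 12] → overlaps → candidate.
deploy [April 17, April 25] → after → excluded.
rehearsal [April 9, April 14] → overlapped-by → candidate.
reindex [April 7, April 18] → overlapped-by → candidate.
snapshot [April 25, April 28] → after → excluded.
sync_call [April 3, April 11] → overlaps → candidate.
Among candidates, latest end is April 18 → reindex.

reindex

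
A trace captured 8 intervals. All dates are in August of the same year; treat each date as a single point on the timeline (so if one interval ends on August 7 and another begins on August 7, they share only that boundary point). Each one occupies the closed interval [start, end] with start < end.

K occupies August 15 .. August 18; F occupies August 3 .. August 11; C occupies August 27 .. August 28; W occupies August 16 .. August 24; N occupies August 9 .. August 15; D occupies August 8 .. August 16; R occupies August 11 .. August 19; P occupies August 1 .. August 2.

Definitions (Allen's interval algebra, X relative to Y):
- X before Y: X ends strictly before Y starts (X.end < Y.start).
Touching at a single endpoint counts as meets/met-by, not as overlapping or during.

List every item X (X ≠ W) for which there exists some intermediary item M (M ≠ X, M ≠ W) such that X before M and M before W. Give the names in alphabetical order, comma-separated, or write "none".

P

Target W = [August 16, August 24].
Intermediaries M with M before W: F, N, P.
Via F — items with X before F: P.
Via N — items with X before N: P.
Via P — items with X before P: none.
Union: P.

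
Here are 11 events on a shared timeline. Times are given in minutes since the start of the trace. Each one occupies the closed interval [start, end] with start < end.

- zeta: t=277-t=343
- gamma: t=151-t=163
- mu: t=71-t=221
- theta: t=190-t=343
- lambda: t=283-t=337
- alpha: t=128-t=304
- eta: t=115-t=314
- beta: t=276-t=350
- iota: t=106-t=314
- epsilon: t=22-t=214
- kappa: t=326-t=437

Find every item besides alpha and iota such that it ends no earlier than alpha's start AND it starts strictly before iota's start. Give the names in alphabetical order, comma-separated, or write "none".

epsilon, mu

Conditions: its end is no earlier than alpha's start (X.end >= t=128) AND its start is strictly before iota's start (X.start < t=106).
beta: end t=350 >= t=128? ✓; start t=276 < t=106? ✗ → no.
epsilon: end t=214 >= t=128? ✓; start t=22 < t=106? ✓ → yes.
eta: end t=314 >= t=128? ✓; start t=115 < t=106? ✗ → no.
gamma: end t=163 >= t=128? ✓; start t=151 < t=106? ✗ → no.
kappa: end t=437 >= t=128? ✓; start t=326 < t=106? ✗ → no.
lambda: end t=337 >= t=128? ✓; start t=283 < t=106? ✗ → no.
mu: end t=221 >= t=128? ✓; start t=71 < t=106? ✓ → yes.
theta: end t=343 >= t=128? ✓; start t=190 < t=106? ✗ → no.
zeta: end t=343 >= t=128? ✓; start t=277 < t=106? ✗ → no.
Result: epsilon, mu.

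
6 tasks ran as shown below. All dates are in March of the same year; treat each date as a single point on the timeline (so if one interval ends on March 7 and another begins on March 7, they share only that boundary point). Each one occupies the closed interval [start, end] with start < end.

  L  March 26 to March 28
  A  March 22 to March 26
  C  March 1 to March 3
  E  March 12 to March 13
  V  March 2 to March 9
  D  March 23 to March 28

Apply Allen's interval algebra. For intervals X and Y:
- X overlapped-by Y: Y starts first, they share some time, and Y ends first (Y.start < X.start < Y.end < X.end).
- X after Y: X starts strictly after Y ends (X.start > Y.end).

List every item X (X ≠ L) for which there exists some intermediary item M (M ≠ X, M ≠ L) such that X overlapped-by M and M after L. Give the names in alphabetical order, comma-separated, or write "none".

none

Target L = [March 26, March 28].
Intermediaries M with M after L: none.
Union: none.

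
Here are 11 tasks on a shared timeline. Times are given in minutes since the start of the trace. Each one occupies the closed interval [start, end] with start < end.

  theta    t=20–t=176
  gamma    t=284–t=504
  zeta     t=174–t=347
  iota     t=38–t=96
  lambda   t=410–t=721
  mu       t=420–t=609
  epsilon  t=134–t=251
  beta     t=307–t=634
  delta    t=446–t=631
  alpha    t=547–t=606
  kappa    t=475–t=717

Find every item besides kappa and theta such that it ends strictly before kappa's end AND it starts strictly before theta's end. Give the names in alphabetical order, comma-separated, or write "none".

Conditions: its end is strictly before kappa's end (X.end < t=717) AND its start is strictly before theta's end (X.start < t=176).
alpha: end t=606 < t=717? ✓; start t=547 < t=176? ✗ → no.
beta: end t=634 < t=717? ✓; start t=307 < t=176? ✗ → no.
delta: end t=631 < t=717? ✓; start t=446 < t=176? ✗ → no.
epsilon: end t=251 < t=717? ✓; start t=134 < t=176? ✓ → yes.
gamma: end t=504 < t=717? ✓; start t=284 < t=176? ✗ → no.
iota: end t=96 < t=717? ✓; start t=38 < t=176? ✓ → yes.
lambda: end t=721 < t=717? ✗; start t=410 < t=176? ✗ → no.
mu: end t=609 < t=717? ✓; start t=420 < t=176? ✗ → no.
zeta: end t=347 < t=717? ✓; start t=174 < t=176? ✓ → yes.
Result: epsilon, iota, zeta.

epsilon, iota, zeta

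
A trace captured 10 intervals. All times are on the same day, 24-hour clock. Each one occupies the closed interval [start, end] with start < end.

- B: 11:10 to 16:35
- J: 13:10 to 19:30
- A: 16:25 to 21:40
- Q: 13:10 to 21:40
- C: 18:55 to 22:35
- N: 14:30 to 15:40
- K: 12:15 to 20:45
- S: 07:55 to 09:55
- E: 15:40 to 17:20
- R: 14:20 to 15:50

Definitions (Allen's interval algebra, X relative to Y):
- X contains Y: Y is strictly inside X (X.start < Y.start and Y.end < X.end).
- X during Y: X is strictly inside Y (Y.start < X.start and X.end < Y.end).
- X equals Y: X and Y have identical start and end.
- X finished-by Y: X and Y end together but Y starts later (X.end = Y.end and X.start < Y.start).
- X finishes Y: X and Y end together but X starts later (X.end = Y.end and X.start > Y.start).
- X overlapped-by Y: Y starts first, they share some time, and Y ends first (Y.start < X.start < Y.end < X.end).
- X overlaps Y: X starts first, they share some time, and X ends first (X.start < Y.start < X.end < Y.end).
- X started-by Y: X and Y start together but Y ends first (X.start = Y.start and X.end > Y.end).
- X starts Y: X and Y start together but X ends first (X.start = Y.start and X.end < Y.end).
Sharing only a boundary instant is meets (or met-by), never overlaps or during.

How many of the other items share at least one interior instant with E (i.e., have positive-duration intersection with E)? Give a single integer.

Target E = [15:40, 17:20].
A [16:25, 21:40] → overlapped-by → counts.
B [11:10, 16:35] → overlaps → counts.
C [18:55, 22:35] → after → no.
J [13:10, 19:30] → contains → counts.
K [12:15, 20:45] → contains → counts.
N [14:30, 15:40] → meets → no.
Q [13:10, 21:40] → contains → counts.
R [14:20, 15:50] → overlaps → counts.
S [07:55, 09:55] → before → no.
Total: 6.

6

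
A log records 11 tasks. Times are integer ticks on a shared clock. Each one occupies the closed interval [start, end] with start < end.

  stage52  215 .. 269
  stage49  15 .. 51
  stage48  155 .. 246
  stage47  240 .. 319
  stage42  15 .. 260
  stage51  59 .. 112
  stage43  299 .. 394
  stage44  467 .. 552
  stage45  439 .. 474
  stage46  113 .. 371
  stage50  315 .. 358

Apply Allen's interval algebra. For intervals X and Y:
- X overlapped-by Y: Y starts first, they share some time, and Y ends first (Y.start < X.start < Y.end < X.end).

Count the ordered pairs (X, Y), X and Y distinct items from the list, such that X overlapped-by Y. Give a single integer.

Checking all 110 ordered pairs for relation 'overlapped-by'; matching pairs in alphabetical order:
(stage43, stage46): stage43 overlapped-by stage46 ✓
(stage43, stage47): stage43 overlapped-by stage47 ✓
(stage44, stage45): stage44 overlapped-by stage45 ✓
(stage46, stage42): stage46 overlapped-by stage42 ✓
(stage47, stage42): stage47 overlapped-by stage42 ✓
(stage47, stage48): stage47 overlapped-by stage48 ✓
(stage47, stage52): stage47 overlapped-by stage52 ✓
(stage50, stage47): stage50 overlapped-by stage47 ✓
(stage52, stage42): stage52 overlapped-by stage42 ✓
(stage52, stage48): stage52 overlapped-by stage48 ✓
Count: 10.

10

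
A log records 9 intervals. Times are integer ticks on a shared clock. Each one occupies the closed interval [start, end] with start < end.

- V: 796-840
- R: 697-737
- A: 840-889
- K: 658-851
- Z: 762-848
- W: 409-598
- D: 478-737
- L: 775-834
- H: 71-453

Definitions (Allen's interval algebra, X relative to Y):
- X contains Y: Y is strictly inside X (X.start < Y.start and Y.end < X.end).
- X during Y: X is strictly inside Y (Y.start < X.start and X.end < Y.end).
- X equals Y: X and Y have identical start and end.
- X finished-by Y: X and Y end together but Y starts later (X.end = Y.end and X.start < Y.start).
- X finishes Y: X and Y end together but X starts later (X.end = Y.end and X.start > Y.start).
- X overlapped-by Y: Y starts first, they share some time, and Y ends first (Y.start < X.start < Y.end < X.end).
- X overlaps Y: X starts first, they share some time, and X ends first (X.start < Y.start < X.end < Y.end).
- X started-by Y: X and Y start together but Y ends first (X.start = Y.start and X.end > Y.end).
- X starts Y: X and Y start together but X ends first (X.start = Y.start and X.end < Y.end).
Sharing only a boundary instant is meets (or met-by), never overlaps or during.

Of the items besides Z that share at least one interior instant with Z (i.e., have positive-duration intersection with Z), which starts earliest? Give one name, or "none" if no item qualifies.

Target Z = [762, 848].
A [840, 889] → overlapped-by → candidate.
D [478, 737] → before → excluded.
H [71, 453] → before → excluded.
K [658, 851] → contains → candidate.
L [775, 834] → during → candidate.
R [697, 737] → before → excluded.
V [796, 840] → during → candidate.
W [409, 598] → before → excluded.
Among candidates, earliest start is 658 → K.

K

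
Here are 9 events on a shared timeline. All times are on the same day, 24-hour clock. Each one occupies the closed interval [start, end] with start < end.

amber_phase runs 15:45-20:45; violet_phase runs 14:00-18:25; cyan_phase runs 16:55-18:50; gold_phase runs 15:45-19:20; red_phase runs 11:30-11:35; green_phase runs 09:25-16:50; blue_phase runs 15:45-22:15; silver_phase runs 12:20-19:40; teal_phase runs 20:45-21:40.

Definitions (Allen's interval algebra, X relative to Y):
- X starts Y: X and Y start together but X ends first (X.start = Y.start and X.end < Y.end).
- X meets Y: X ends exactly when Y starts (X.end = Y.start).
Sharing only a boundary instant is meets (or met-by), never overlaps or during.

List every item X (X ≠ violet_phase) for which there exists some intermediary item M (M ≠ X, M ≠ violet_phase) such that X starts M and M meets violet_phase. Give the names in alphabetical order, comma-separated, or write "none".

Target violet_phase = [14:00, 18:25].
Intermediaries M with M meets violet_phase: none.
Union: none.

none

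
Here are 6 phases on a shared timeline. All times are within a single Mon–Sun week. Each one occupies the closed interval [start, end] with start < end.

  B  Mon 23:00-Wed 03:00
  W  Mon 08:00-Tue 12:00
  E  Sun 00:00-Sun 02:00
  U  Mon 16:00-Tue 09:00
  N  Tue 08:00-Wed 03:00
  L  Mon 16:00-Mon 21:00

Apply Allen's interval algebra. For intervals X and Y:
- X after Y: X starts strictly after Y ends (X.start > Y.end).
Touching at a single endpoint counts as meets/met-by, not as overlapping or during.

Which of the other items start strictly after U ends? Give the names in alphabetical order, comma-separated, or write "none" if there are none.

E

Target U = [Mon 16:00, Tue 09:00].
B [Mon 23:00, Wed 03:00] → overlapped-by → no.
E [Sun 00:00, Sun 02:00] → after → yes.
L [Mon 16:00, Mon 21:00] → starts → no.
N [Tue 08:00, Wed 03:00] → overlapped-by → no.
W [Mon 08:00, Tue 12:00] → contains → no.
Result: E.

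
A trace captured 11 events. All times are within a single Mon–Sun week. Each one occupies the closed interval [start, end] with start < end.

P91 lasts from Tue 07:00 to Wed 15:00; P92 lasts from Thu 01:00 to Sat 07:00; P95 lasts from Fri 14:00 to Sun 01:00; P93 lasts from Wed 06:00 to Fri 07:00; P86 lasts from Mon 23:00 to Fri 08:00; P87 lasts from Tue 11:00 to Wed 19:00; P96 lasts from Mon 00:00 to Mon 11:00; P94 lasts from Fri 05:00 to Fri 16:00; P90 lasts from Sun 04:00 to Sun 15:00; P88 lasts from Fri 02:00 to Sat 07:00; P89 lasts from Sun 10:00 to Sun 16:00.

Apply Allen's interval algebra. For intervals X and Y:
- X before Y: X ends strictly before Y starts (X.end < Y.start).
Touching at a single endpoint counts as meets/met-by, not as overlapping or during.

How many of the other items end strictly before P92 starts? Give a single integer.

Target P92 = [Thu 01:00, Sat 07:00].
P86 [Mon 23:00, Fri 08:00] → overlaps → no.
P87 [Tue 11:00, Wed 19:00] → before → counts.
P88 [Fri 02:00, Sat 07:00] → finishes → no.
P89 [Sun 10:00, Sun 16:00] → after → no.
P90 [Sun 04:00, Sun 15:00] → after → no.
P91 [Tue 07:00, Wed 15:00] → before → counts.
P93 [Wed 06:00, Fri 07:00] → overlaps → no.
P94 [Fri 05:00, Fri 16:00] → during → no.
P95 [Fri 14:00, Sun 01:00] → overlapped-by → no.
P96 [Mon 00:00, Mon 11:00] → before → counts.
Total: 3.

3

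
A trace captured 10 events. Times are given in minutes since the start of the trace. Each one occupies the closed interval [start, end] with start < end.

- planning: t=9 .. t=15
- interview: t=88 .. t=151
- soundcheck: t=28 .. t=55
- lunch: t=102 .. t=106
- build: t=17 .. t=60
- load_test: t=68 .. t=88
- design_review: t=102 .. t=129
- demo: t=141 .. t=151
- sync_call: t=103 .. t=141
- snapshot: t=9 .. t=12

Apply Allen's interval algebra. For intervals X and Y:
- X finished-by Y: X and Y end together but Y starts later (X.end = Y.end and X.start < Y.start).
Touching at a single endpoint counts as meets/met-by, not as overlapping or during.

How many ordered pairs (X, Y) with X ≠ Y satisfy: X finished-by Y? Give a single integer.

1

Checking all 90 ordered pairs for relation 'finished-by'; matching pairs in alphabetical order:
(interview, demo): interview finished-by demo ✓
Count: 1.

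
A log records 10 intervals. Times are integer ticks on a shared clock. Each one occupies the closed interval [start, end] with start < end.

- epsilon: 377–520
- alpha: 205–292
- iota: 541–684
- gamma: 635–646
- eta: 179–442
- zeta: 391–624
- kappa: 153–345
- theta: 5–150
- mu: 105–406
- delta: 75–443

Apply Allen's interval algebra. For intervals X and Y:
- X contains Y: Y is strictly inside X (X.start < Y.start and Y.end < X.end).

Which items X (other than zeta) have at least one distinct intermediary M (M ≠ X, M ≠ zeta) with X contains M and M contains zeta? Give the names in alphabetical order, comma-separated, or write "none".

Target zeta = [391, 624].
Intermediaries M with M contains zeta: none.
Union: none.

none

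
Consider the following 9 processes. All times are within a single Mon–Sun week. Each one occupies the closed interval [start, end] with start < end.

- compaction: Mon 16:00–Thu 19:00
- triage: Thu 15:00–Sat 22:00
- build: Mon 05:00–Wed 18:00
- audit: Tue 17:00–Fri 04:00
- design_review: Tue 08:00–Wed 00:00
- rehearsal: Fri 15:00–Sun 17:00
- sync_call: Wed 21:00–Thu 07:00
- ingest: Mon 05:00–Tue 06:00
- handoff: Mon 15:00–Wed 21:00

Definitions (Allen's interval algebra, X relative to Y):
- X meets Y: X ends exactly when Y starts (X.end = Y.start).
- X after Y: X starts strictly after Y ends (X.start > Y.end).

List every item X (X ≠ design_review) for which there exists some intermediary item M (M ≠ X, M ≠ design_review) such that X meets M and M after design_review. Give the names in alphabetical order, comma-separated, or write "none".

Target design_review = [Tue 08:00, Wed 00:00].
Intermediaries M with M after design_review: rehearsal, sync_call, triage.
Via rehearsal — items with X meets rehearsal: none.
Via sync_call — items with X meets sync_call: handoff.
Via triage — items with X meets triage: none.
Union: handoff.

handoff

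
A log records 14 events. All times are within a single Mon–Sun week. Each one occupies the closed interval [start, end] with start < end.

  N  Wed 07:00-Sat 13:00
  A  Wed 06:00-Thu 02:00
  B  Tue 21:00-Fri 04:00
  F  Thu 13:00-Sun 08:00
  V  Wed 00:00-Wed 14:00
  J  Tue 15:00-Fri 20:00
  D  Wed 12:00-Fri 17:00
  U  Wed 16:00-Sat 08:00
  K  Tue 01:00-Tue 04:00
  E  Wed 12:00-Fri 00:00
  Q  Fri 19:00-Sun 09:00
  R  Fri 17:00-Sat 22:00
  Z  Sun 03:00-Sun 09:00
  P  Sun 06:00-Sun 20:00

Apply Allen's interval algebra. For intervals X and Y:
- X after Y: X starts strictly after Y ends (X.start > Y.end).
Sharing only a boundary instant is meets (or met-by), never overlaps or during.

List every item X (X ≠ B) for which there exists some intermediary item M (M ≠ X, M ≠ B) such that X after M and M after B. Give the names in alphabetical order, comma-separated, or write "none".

P, Z

Target B = [Tue 21:00, Fri 04:00].
Intermediaries M with M after B: P, Q, R, Z.
Via P — items with X after P: none.
Via Q — items with X after Q: none.
Via R — items with X after R: P, Z.
Via Z — items with X after Z: none.
Union: P, Z.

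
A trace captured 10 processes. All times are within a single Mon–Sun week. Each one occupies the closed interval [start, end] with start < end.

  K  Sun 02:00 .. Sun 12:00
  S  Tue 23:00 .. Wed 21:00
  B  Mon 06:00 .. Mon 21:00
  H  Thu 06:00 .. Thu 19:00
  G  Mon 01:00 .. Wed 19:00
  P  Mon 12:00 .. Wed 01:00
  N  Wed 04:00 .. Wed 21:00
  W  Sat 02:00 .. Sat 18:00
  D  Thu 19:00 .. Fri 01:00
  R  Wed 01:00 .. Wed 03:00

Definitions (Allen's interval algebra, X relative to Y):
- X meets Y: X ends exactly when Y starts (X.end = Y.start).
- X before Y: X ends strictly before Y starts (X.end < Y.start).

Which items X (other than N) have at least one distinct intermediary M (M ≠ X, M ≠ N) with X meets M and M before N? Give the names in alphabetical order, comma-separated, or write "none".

Target N = [Wed 04:00, Wed 21:00].
Intermediaries M with M before N: B, P, R.
Via B — items with X meets B: none.
Via P — items with X meets P: none.
Via R — items with X meets R: P.
Union: P.

P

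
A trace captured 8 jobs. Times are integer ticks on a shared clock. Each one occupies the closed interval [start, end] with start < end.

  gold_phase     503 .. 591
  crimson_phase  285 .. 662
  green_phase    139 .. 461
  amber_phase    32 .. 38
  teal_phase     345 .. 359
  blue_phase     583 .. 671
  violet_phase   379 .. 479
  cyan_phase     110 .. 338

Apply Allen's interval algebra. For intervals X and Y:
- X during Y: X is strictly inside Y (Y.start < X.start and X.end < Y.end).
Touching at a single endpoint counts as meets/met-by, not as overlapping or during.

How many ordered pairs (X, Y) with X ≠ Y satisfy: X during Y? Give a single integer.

4

Checking all 56 ordered pairs for relation 'during'; matching pairs in alphabetical order:
(gold_phase, crimson_phase): gold_phase during crimson_phase ✓
(teal_phase, crimson_phase): teal_phase during crimson_phase ✓
(teal_phase, green_phase): teal_phase during green_phase ✓
(violet_phase, crimson_phase): violet_phase during crimson_phase ✓
Count: 4.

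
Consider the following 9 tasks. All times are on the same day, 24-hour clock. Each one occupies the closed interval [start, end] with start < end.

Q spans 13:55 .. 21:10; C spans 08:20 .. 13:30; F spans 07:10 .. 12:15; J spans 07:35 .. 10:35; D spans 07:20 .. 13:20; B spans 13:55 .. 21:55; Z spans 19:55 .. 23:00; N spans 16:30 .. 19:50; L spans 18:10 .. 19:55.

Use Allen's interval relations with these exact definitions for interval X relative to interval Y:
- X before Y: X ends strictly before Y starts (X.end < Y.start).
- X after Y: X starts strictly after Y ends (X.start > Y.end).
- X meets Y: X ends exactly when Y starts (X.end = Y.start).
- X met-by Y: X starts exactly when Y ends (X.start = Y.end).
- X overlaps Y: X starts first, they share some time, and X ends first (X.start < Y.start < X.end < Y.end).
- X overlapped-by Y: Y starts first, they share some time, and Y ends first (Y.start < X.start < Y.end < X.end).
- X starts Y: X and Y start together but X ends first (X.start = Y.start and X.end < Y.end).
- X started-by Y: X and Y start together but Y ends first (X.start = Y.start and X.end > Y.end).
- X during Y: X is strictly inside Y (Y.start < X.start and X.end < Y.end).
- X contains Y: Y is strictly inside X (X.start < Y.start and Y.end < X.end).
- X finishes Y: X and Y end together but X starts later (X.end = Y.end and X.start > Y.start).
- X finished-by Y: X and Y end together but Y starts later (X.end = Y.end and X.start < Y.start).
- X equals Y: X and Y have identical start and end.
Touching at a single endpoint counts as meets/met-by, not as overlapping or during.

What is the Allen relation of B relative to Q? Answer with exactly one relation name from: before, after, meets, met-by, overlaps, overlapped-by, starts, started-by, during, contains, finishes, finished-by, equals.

started-by

B = [13:55, 21:55]; Q = [13:55, 21:10].
Compare endpoints: B.start = Q.start, B.start < Q.end, B.end > Q.start, B.end > Q.end.
That pattern is 'started-by'.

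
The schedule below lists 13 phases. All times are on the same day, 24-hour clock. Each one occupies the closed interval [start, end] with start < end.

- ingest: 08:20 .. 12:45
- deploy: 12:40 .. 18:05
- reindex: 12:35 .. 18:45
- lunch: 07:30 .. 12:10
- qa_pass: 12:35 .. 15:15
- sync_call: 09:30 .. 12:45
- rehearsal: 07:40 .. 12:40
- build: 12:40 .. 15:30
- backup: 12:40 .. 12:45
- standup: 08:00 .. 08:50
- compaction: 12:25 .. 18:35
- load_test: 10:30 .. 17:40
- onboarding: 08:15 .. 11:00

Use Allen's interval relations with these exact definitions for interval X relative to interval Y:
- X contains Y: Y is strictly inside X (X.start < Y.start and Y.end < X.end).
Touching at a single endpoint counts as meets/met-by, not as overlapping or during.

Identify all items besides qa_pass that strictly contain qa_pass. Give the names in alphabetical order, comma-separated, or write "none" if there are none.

compaction, load_test

Target qa_pass = [12:35, 15:15].
backup [12:40, 12:45] → during → no.
build [12:40, 15:30] → overlapped-by → no.
compaction [12:25, 18:35] → contains → yes.
deploy [12:40, 18:05] → overlapped-by → no.
ingest [08:20, 12:45] → overlaps → no.
load_test [10:30, 17:40] → contains → yes.
lunch [07:30, 12:10] → before → no.
onboarding [08:15, 11:00] → before → no.
rehearsal [07:40, 12:40] → overlaps → no.
reindex [12:35, 18:45] → started-by → no.
standup [08:00, 08:50] → before → no.
sync_call [09:30, 12:45] → overlaps → no.
Result: compaction, load_test.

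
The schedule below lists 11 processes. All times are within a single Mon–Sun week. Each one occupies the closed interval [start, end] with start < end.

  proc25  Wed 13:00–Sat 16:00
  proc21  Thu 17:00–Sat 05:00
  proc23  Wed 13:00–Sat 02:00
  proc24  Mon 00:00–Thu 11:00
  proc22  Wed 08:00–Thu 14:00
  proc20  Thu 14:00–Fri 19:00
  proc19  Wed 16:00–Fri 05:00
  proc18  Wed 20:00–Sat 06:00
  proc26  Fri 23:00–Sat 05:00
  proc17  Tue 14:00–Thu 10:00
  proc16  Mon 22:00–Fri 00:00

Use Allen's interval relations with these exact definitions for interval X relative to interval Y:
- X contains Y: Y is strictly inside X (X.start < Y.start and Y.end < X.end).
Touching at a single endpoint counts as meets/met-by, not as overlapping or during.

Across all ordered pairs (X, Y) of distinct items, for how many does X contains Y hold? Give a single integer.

13

Checking all 110 ordered pairs for relation 'contains'; matching pairs in alphabetical order:
(proc16, proc17): proc16 contains proc17 ✓
(proc16, proc22): proc16 contains proc22 ✓
(proc18, proc20): proc18 contains proc20 ✓
(proc18, proc21): proc18 contains proc21 ✓
(proc18, proc26): proc18 contains proc26 ✓
(proc23, proc19): proc23 contains proc19 ✓
(proc23, proc20): proc23 contains proc20 ✓
(proc24, proc17): proc24 contains proc17 ✓
(proc25, proc18): proc25 contains proc18 ✓
(proc25, proc19): proc25 contains proc19 ✓
(proc25, proc20): proc25 contains proc20 ✓
(proc25, proc21): proc25 contains proc21 ✓
(proc25, proc26): proc25 contains proc26 ✓
Count: 13.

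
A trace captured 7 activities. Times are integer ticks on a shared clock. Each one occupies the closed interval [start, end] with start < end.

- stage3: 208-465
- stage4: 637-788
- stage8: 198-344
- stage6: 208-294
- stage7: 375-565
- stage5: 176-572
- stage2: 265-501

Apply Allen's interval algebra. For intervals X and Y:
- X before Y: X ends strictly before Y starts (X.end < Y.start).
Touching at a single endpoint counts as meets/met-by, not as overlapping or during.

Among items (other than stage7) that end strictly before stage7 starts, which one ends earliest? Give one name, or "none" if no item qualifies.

Target stage7 = [375, 565].
stage2 [265, 501] → overlaps → excluded.
stage3 [208, 465] → overlaps → excluded.
stage4 [637, 788] → after → excluded.
stage5 [176, 572] → contains → excluded.
stage6 [208, 294] → before → candidate.
stage8 [198, 344] → before → candidate.
Among candidates, earliest end is 294 → stage6.

stage6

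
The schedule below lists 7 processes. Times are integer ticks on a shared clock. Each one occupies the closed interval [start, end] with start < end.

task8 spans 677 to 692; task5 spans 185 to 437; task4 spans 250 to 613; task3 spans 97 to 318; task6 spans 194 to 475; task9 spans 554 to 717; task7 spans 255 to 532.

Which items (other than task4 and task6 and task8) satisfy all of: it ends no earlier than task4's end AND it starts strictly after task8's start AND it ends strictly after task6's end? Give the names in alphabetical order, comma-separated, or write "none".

none

Conditions: its end is no earlier than task4's end (X.end >= 613) AND its start is strictly after task8's start (X.start > 677) AND its end is strictly after task6's end (X.end > 475).
task3: end 318 >= 613? ✗; start 97 > 677? ✗; end 318 > 475? ✗ → no.
task5: end 437 >= 613? ✗; start 185 > 677? ✗; end 437 > 475? ✗ → no.
task7: end 532 >= 613? ✗; start 255 > 677? ✗; end 532 > 475? ✓ → no.
task9: end 717 >= 613? ✓; start 554 > 677? ✗; end 717 > 475? ✓ → no.
Result: none.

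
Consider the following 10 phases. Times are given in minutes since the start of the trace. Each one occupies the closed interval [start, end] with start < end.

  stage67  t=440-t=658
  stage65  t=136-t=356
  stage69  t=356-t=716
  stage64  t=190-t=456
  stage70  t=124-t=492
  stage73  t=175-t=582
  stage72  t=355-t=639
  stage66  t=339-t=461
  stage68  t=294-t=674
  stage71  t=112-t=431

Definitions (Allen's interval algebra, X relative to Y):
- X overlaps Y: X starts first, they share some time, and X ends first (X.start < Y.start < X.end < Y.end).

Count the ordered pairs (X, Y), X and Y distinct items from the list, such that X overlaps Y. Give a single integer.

Checking all 90 ordered pairs for relation 'overlaps'; matching pairs in alphabetical order:
(stage64, stage66): stage64 overlaps stage66 ✓
(stage64, stage67): stage64 overlaps stage67 ✓
(stage64, stage68): stage64 overlaps stage68 ✓
(stage64, stage69): stage64 overlaps stage69 ✓
(stage64, stage72): stage64 overlaps stage72 ✓
(stage65, stage64): stage65 overlaps stage64 ✓
(stage65, stage66): stage65 overlaps stage66 ✓
(stage65, stage68): stage65 overlaps stage68 ✓
(stage65, stage72): stage65 overlaps stage72 ✓
(stage65, stage73): stage65 overlaps stage73 ✓
(stage66, stage67): stage66 overlaps stage67 ✓
(stage66, stage69): stage66 overlaps stage69 ✓
(stage66, stage72): stage66 overlaps stage72 ✓
(stage68, stage69): stage68 overlaps stage69 ✓
(stage70, stage67): stage70 overlaps stage67 ✓
(stage70, stage68): stage70 overlaps stage68 ✓
(stage70, stage69): stage70 overlaps stage69 ✓
(stage70, stage72): stage70 overlaps stage72 ✓
(stage70, stage73): stage70 overlaps stage73 ✓
(stage71, stage64): stage71 overlaps stage64 ✓
(stage71, stage66): stage71 overlaps stage66 ✓
(stage71, stage68): stage71 overlaps stage68 ✓
(stage71, stage69): stage71 overlaps stage69 ✓
(stage71, stage70): stage71 overlaps stage70 ✓
... plus 8 further pairs not listed.
Count: 32.

32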